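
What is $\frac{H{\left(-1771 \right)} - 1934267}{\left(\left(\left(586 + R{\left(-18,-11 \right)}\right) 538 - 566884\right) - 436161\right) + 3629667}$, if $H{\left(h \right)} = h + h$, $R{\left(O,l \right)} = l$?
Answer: $- \frac{1937809}{2935972} \approx -0.66002$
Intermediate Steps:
$H{\left(h \right)} = 2 h$
$\frac{H{\left(-1771 \right)} - 1934267}{\left(\left(\left(586 + R{\left(-18,-11 \right)}\right) 538 - 566884\right) - 436161\right) + 3629667} = \frac{2 \left(-1771\right) - 1934267}{\left(\left(\left(586 - 11\right) 538 - 566884\right) - 436161\right) + 3629667} = \frac{-3542 - 1934267}{\left(\left(575 \cdot 538 - 566884\right) - 436161\right) + 3629667} = - \frac{1937809}{\left(\left(309350 - 566884\right) - 436161\right) + 3629667} = - \frac{1937809}{\left(-257534 - 436161\right) + 3629667} = - \frac{1937809}{-693695 + 3629667} = - \frac{1937809}{2935972}$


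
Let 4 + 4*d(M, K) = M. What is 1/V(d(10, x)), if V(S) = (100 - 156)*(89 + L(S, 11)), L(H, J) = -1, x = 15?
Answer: -1/4928 ≈ -0.00020292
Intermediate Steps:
d(M, K) = -1 + M/4
V(S) = -4928 (V(S) = (100 - 156)*(89 - 1) = -56*88 = -4928)
1/V(d(10, x)) = 1/(-4928) = -1/4928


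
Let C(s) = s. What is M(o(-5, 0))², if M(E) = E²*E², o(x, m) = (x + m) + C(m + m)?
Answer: 390625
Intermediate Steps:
o(x, m) = x + 3*m (o(x, m) = (x + m) + (m + m) = (m + x) + 2*m = x + 3*m)
M(E) = E⁴
M(o(-5, 0))² = ((-5 + 3*0)⁴)² = ((-5 + 0)⁴)² = ((-5)⁴)² = 625² = 390625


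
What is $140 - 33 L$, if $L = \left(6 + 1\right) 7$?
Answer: $-1477$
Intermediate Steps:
$L = 49$ ($L = 7 \cdot 7 = 49$)
$140 - 33 L = 140 - 1617 = -1477$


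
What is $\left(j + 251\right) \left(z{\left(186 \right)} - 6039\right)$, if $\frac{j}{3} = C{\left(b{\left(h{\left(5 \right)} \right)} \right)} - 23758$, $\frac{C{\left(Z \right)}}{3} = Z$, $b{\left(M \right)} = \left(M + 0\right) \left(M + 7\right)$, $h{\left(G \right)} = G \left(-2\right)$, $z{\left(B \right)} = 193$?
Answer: $413622038$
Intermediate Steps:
$h{\left(G \right)} = - 2 G$
$b{\left(M \right)} = M \left(7 + M\right)$
$C{\left(Z \right)} = 3 Z$
$j = -71004$ ($j = 3 \left(3 \left(-2\right) 5 \left(7 - 10\right) - 23758\right) = 3 \left(3 \left(- 10 \left(7 - 10\right)\right) - 23758\right) = 3 \left(3 \left(\left(-10\right) \left(-3\right)\right) - 23758\right) = 3 \left(3 \cdot 30 - 23758\right) = 3 \left(90 - 23758\right) = 3 \left(-23668\right) = -71004$)
$\left(j + 251\right) \left(z{\left(186 \right)} - 6039\right) = \left(-71004 + 251\right) \left(193 - 6039\right) = \left(-70753\right) \left(-5846\right) = 413622038$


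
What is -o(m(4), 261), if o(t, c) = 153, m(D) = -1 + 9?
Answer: -153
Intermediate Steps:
m(D) = 8
-o(m(4), 261) = -1*153 = -153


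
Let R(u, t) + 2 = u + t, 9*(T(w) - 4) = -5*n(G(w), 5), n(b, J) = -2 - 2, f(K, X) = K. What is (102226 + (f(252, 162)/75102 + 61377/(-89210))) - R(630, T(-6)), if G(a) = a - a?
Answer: 1020967539550019/10049774130 ≈ 1.0159e+5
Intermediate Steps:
G(a) = 0
n(b, J) = -4
T(w) = 56/9 (T(w) = 4 + (-5*(-4))/9 = 4 + (1/9)*20 = 4 + 20/9 = 56/9)
R(u, t) = -2 + t + u (R(u, t) = -2 + (u + t) = -2 + (t + u) = -2 + t + u)
(102226 + (f(252, 162)/75102 + 61377/(-89210))) - R(630, T(-6)) = (102226 + (252/75102 + 61377/(-89210))) - (-2 + 56/9 + 630) = (102226 + (252*(1/75102) + 61377*(-1/89210))) - 1*5708/9 = (102226 + (42/12517 - 61377/89210)) - 5708/9 = (102226 - 764509089/1116641570) - 5708/9 = 114149036625731/1116641570 - 5708/9 = 1020967539550019/10049774130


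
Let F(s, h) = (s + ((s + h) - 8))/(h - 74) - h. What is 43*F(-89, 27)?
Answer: -47730/47 ≈ -1015.5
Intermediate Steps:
F(s, h) = -h + (-8 + h + 2*s)/(-74 + h) (F(s, h) = (s + ((h + s) - 8))/(-74 + h) - h = (s + (-8 + h + s))/(-74 + h) - h = (-8 + h + 2*s)/(-74 + h) - h = -h + (-8 + h + 2*s)/(-74 + h))
43*F(-89, 27) = 43*((-8 - 1*27**2 + 2*(-89) + 75*27)/(-74 + 27)) = 43*((-8 - 1*729 - 178 + 2025)/(-47)) = 43*(-(-8 - 729 - 178 + 2025)/47) = 43*(-1/47*1110) = 43*(-1110/47) = -47730/47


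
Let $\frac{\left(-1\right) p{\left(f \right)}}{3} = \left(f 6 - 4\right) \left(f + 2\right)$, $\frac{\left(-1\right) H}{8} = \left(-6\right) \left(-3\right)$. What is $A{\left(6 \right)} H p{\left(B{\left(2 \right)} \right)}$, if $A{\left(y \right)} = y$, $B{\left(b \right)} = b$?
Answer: $82944$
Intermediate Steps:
$H = -144$ ($H = - 8 \left(\left(-6\right) \left(-3\right)\right) = \left(-8\right) 18 = -144$)
$p{\left(f \right)} = - 3 \left(-4 + 6 f\right) \left(2 + f\right)$ ($p{\left(f \right)} = - 3 \left(f 6 - 4\right) \left(f + 2\right) = - 3 \left(6 f - 4\right) \left(2 + f\right) = - 3 \left(-4 + 6 f\right) \left(2 + f\right)$)
$A{\left(6 \right)} H p{\left(B{\left(2 \right)} \right)} = 6 \left(-144\right) \left(24 - 48 - 18 \cdot 2^{2}\right) = - 864 \left(24 - 48 - 72\right) = \left(-864\right) \left(-96\right) = 82944$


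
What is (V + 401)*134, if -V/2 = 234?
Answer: -8978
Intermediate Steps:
V = -468 (V = -2*234 = -468)
(V + 401)*134 = (-468 + 401)*134 = -67*134 = -8978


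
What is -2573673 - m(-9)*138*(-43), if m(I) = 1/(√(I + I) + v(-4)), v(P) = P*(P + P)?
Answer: 9*(-857891*√2 + 9150178*I)/(-32*I + 3*√2) ≈ -2.5735e+6 - 24.161*I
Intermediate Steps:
v(P) = 2*P² (v(P) = P*(2*P) = 2*P²)
m(I) = 1/(32 + √2*√I) (m(I) = 1/(√(I + I) + 2*(-4)²) = 1/(√(2*I) + 2*16) = 1/(√2*√I + 32) = 1/(32 + √2*√I))
-2573673 - m(-9)*138*(-43) = -2573673 - 138/(32 + √2*√(-9))*(-43) = -2573673 - 138/(32 + √2*(3*I))*(-43) = -2573673 - 138/(32 + 3*I*√2)*(-43) = -2573673 - (-5934)/(32 + 3*I*√2) = -2573673 + 5934/(32 + 3*I*√2)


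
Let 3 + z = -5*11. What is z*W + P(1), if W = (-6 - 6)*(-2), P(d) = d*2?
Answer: -1390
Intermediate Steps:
P(d) = 2*d
z = -58 (z = -3 - 5*11 = -3 - 55 = -58)
W = 24 (W = -12*(-2) = 24)
z*W + P(1) = -58*24 + 2*1 = -1392 + 2 = -1390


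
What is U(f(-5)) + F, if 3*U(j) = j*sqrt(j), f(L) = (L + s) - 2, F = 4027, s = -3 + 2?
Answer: 4027 - 16*I*sqrt(2)/3 ≈ 4027.0 - 7.5425*I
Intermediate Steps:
s = -1
f(L) = -3 + L (f(L) = (L - 1) - 2 = (-1 + L) - 2 = -3 + L)
U(j) = j**(3/2)/3 (U(j) = (j*sqrt(j))/3 = j**(3/2)/3)
U(f(-5)) + F = (-3 - 5)**(3/2)/3 + 4027 = (-8)**(3/2)/3 + 4027 = (-16*I*sqrt(2))/3 + 4027 = -16*I*sqrt(2)/3 + 4027 = 4027 - 16*I*sqrt(2)/3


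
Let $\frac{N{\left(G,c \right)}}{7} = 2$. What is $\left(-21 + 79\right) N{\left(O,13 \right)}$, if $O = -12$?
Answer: $812$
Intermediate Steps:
$N{\left(G,c \right)} = 14$ ($N{\left(G,c \right)} = 7 \cdot 2 = 14$)
$\left(-21 + 79\right) N{\left(O,13 \right)} = \left(-21 + 79\right) 14 = 58 \cdot 14 = 812$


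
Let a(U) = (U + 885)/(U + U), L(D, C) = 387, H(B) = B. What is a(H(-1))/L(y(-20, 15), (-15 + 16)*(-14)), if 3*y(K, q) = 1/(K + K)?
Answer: -442/387 ≈ -1.1421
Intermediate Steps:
y(K, q) = 1/(6*K) (y(K, q) = 1/(3*(K + K)) = 1/(3*((2*K))) = (1/(2*K))/3 = 1/(6*K))
a(U) = (885 + U)/(2*U) (a(U) = (885 + U)/((2*U)) = (885 + U)*(1/(2*U)) = (885 + U)/(2*U))
a(H(-1))/L(y(-20, 15), (-15 + 16)*(-14)) = ((½)*(885 - 1)/(-1))/387 = ((½)*(-1)*884)*(1/387) = -442*1/387 = -442/387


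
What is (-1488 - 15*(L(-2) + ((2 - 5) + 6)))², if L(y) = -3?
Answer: 2214144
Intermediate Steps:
(-1488 - 15*(L(-2) + ((2 - 5) + 6)))² = (-1488 - 15*(-3 + ((2 - 5) + 6)))² = (-1488 - 15*(-3 + (-3 + 6)))² = (-1488 - 15*(-3 + 3))² = (-1488 - 15*0)² = (-1488 + 0)² = (-1488)² = 2214144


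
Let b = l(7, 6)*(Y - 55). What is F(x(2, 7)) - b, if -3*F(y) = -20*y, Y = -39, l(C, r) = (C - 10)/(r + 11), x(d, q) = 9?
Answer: 738/17 ≈ 43.412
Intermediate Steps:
l(C, r) = (-10 + C)/(11 + r)
F(y) = 20*y/3 (F(y) = -(-20)*y/3 = 20*y/3)
b = 282/17 (b = ((-10 + 7)/(11 + 6))*(-39 - 55) = (-3/17)*(-94) = ((1/17)*(-3))*(-94) = -3/17*(-94) = 282/17 ≈ 16.588)
F(x(2, 7)) - b = (20/3)*9 - 1*282/17 = 60 - 282/17 = 738/17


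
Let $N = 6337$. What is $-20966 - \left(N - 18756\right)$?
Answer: $-8547$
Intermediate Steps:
$-20966 - \left(N - 18756\right) = -20966 - \left(6337 - 18756\right) = -20966 - -12419 = -20966 + 12419 = -8547$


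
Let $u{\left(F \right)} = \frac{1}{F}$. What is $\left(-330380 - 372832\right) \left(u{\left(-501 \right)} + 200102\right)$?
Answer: $- \frac{23499259078804}{167} \approx -1.4071 \cdot 10^{11}$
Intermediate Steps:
$\left(-330380 - 372832\right) \left(u{\left(-501 \right)} + 200102\right) = \left(-330380 - 372832\right) \left(\frac{1}{-501} + 200102\right) = - 703212 \left(- \frac{1}{501} + 200102\right) = \left(-703212\right) \frac{100251101}{501} = - \frac{23499259078804}{167}$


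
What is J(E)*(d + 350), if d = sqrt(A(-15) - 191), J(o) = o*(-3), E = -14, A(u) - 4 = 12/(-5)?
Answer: 14700 + 42*I*sqrt(4735)/5 ≈ 14700.0 + 578.02*I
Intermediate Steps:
A(u) = 8/5 (A(u) = 4 + 12/(-5) = 4 + 12*(-1/5) = 4 - 12/5 = 8/5)
J(o) = -3*o
d = I*sqrt(4735)/5 (d = sqrt(8/5 - 191) = sqrt(-947/5) = I*sqrt(4735)/5 ≈ 13.762*I)
J(E)*(d + 350) = (-3*(-14))*(I*sqrt(4735)/5 + 350) = 42*(350 + I*sqrt(4735)/5) = 14700 + 42*I*sqrt(4735)/5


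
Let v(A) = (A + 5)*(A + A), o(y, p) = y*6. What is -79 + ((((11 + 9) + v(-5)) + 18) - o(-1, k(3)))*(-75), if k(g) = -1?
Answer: -3379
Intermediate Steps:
o(y, p) = 6*y
v(A) = 2*A*(5 + A) (v(A) = (5 + A)*(2*A) = 2*A*(5 + A))
-79 + ((((11 + 9) + v(-5)) + 18) - o(-1, k(3)))*(-75) = -79 + ((((11 + 9) + 2*(-5)*(5 - 5)) + 18) - 6*(-1))*(-75) = -79 + (((20 + 2*(-5)*0) + 18) - 1*(-6))*(-75) = -79 + (((20 + 0) + 18) + 6)*(-75) = -79 + ((20 + 18) + 6)*(-75) = -79 + (38 + 6)*(-75) = -79 + 44*(-75) = -79 - 3300 = -3379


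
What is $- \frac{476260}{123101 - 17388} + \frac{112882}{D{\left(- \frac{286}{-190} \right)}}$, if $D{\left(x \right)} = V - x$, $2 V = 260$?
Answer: $\frac{1127830306450}{1290438591} \approx 873.99$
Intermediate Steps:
$V = 130$ ($V = \frac{1}{2} \cdot 260 = 130$)
$D{\left(x \right)} = 130 - x$
$- \frac{476260}{123101 - 17388} + \frac{112882}{D{\left(- \frac{286}{-190} \right)}} = - \frac{476260}{123101 - 17388} + \frac{112882}{130 - - \frac{286}{-190}} = - \frac{476260}{123101 - 17388} + \frac{112882}{130 - \left(-286\right) \left(- \frac{1}{190}\right)} = - \frac{476260}{105713} + \frac{112882}{130 - \frac{143}{95}} = \left(-476260\right) \frac{1}{105713} + \frac{112882}{130 - \frac{143}{95}} = - \frac{476260}{105713} + \frac{112882}{\frac{12207}{95}} = - \frac{476260}{105713} + 112882 \cdot \frac{95}{12207} = - \frac{476260}{105713} + \frac{10723790}{12207} = \frac{1127830306450}{1290438591}$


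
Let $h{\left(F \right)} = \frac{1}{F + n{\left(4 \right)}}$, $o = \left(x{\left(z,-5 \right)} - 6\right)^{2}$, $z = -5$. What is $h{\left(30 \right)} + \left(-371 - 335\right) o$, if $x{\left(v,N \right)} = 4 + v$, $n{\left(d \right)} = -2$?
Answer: $- \frac{968631}{28} \approx -34594.0$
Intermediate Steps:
$o = 49$ ($o = \left(\left(4 - 5\right) - 6\right)^{2} = \left(-1 - 6\right)^{2} = \left(-7\right)^{2} = 49$)
$h{\left(F \right)} = \frac{1}{-2 + F}$ ($h{\left(F \right)} = \frac{1}{F - 2} = \frac{1}{-2 + F}$)
$h{\left(30 \right)} + \left(-371 - 335\right) o = \frac{1}{-2 + 30} + \left(-371 - 335\right) 49 = \frac{1}{28} - 34594 = - \frac{968631}{28}$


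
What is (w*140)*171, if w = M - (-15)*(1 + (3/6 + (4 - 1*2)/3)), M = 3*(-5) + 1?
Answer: 442890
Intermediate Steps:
M = -14 (M = -15 + 1 = -14)
w = 37/2 (w = -14 - (-15)*(1 + (3/6 + (4 - 1*2)/3)) = -14 - (-15)*(1 + (3*(1/6) + (4 - 2)*(1/3))) = -14 - (-15)*(1 + (1/2 + 2*(1/3))) = -14 - (-15)*(1 + (1/2 + 2/3)) = -14 - (-15)*(1 + 7/6) = -14 - (-15)*13/6 = -14 - 5*(-13/2) = -14 + 65/2 = 37/2 ≈ 18.500)
(w*140)*171 = ((37/2)*140)*171 = 2590*171 = 442890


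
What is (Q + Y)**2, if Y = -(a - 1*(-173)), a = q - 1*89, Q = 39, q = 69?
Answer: 12996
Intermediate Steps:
a = -20 (a = 69 - 1*89 = 69 - 89 = -20)
Y = -153 (Y = -(-20 - 1*(-173)) = -(-20 + 173) = -1*153 = -153)
(Q + Y)**2 = (39 - 153)**2 = (-114)**2 = 12996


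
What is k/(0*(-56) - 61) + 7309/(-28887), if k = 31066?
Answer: -897849391/1762107 ≈ -509.53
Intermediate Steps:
k/(0*(-56) - 61) + 7309/(-28887) = 31066/(0*(-56) - 61) + 7309/(-28887) = 31066/(0 - 61) + 7309*(-1/28887) = 31066/(-61) - 7309/28887 = 31066*(-1/61) - 7309/28887 = -31066/61 - 7309/28887 = -897849391/1762107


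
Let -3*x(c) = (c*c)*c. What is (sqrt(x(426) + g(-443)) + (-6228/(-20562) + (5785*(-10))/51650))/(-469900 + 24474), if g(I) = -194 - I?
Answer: 2892785/1576848573766 - I*sqrt(25769343)/445426 ≈ 1.8345e-6 - 0.011397*I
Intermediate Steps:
x(c) = -c**3/3 (x(c) = -c*c*c/3 = -c**2*c/3 = -c**3/3)
(sqrt(x(426) + g(-443)) + (-6228/(-20562) + (5785*(-10))/51650))/(-469900 + 24474) = (sqrt(-1/3*426**3 + (-194 - 1*(-443))) + (-6228/(-20562) + (5785*(-10))/51650))/(-469900 + 24474) = (sqrt(-1/3*77308776 + (-194 + 443)) + (-6228*(-1/20562) - 57850*1/51650))/(-445426) = (sqrt(-25769592 + 249) + (1038/3427 - 1157/1033))*(-1/445426) = (sqrt(-25769343) - 2892785/3540091)*(-1/445426) = (I*sqrt(25769343) - 2892785/3540091)*(-1/445426) = (-2892785/3540091 + I*sqrt(25769343))*(-1/445426) = 2892785/1576848573766 - I*sqrt(25769343)/445426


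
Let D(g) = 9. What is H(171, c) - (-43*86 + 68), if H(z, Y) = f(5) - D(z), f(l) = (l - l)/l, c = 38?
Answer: 3621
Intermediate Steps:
f(l) = 0 (f(l) = 0/l = 0)
H(z, Y) = -9 (H(z, Y) = 0 - 1*9 = 0 - 9 = -9)
H(171, c) - (-43*86 + 68) = -9 - (-43*86 + 68) = -9 - (-3698 + 68) = -9 - 1*(-3630) = -9 + 3630 = 3621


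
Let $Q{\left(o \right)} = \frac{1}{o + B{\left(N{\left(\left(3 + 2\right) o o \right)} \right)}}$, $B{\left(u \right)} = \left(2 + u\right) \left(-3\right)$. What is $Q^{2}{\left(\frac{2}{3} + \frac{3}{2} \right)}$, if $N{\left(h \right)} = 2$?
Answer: $\frac{36}{3481} \approx 0.010342$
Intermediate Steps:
$B{\left(u \right)} = -6 - 3 u$
$Q{\left(o \right)} = \frac{1}{-12 + o}$ ($Q{\left(o \right)} = \frac{1}{o - 12} = \frac{1}{-12 + o}$)
$Q^{2}{\left(\frac{2}{3} + \frac{3}{2} \right)} = \left(\frac{1}{-12 + \left(\frac{2}{3} + \frac{3}{2}\right)}\right)^{2} = \left(\frac{1}{-12 + \frac{13}{6}}\right)^{2} = \left(\frac{1}{- \frac{59}{6}}\right)^{2} = \left(- \frac{6}{59}\right)^{2} = \frac{36}{3481}$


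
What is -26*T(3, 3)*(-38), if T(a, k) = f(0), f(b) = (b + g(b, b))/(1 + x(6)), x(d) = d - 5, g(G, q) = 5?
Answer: 2470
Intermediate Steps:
x(d) = -5 + d
f(b) = 5/2 + b/2 (f(b) = (b + 5)/(1 + (-5 + 6)) = (5 + b)/(1 + 1) = (5 + b)/2 = (5 + b)*(1/2) = 5/2 + b/2)
T(a, k) = 5/2 (T(a, k) = 5/2 + (1/2)*0 = 5/2 + 0 = 5/2)
-26*T(3, 3)*(-38) = -26*5/2*(-38) = -65*(-38) = 2470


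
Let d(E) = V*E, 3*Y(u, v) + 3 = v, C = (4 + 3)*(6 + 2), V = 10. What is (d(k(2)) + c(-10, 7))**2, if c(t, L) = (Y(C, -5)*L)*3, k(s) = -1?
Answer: 4356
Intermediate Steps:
C = 56 (C = 7*8 = 56)
Y(u, v) = -1 + v/3
d(E) = 10*E
c(t, L) = -8*L (c(t, L) = ((-1 + (1/3)*(-5))*L)*3 = ((-1 - 5/3)*L)*3 = -8*L/3*3 = -8*L)
(d(k(2)) + c(-10, 7))**2 = (10*(-1) - 8*7)**2 = (-10 - 56)**2 = (-66)**2 = 4356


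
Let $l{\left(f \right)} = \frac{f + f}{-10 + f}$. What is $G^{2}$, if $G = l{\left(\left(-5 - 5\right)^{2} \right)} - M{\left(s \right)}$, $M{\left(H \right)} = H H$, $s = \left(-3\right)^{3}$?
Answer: $\frac{42784681}{81} \approx 5.2821 \cdot 10^{5}$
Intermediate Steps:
$s = -27$
$l{\left(f \right)} = \frac{2 f}{-10 + f}$
$M{\left(H \right)} = H^{2}$
$G = - \frac{6541}{9}$ ($G = \frac{2 \left(-5 - 5\right)^{2}}{-10 + \left(-5 - 5\right)^{2}} - \left(-27\right)^{2} = \frac{2 \left(-10\right)^{2}}{-10 + \left(-10\right)^{2}} - 729 = 2 \cdot 100 \frac{1}{-10 + 100} - 729 = 2 \cdot 100 \cdot \frac{1}{90} - 729 = \frac{20}{9} - 729 = - \frac{6541}{9} \approx -726.78$)
$G^{2} = \left(- \frac{6541}{9}\right)^{2} = \frac{42784681}{81}$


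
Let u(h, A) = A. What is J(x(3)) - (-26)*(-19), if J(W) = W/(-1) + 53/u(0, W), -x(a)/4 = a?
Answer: -5837/12 ≈ -486.42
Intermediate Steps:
x(a) = -4*a
J(W) = -W + 53/W (J(W) = W/(-1) + 53/W = W*(-1) + 53/W = -W + 53/W)
J(x(3)) - (-26)*(-19) = (-(-4)*3 + 53/((-4*3))) - (-26)*(-19) = (-1*(-12) + 53/(-12)) - 1*494 = (12 + 53*(-1/12)) - 494 = (12 - 53/12) - 494 = 91/12 - 494 = -5837/12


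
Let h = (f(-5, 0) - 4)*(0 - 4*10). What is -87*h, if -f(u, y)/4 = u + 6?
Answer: -27840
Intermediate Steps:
f(u, y) = -24 - 4*u (f(u, y) = -4*(u + 6) = -4*(6 + u) = -24 - 4*u)
h = 320 (h = ((-24 - 4*(-5)) - 4)*(0 - 4*10) = ((-24 + 20) - 4)*(0 - 40) = (-4 - 4)*(-40) = -8*(-40) = 320)
-87*h = -87*320 = -27840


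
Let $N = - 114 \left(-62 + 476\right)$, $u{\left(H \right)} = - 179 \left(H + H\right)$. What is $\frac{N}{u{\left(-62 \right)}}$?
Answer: $- \frac{11799}{5549} \approx -2.1263$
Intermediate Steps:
$u{\left(H \right)} = - 358 H$ ($u{\left(H \right)} = - 179 \cdot 2 H = - 358 H$)
$N = -47196$ ($N = \left(-114\right) 414 = -47196$)
$\frac{N}{u{\left(-62 \right)}} = - \frac{47196}{\left(-358\right) \left(-62\right)} = - \frac{47196}{22196} = \left(-47196\right) \frac{1}{22196} = - \frac{11799}{5549}$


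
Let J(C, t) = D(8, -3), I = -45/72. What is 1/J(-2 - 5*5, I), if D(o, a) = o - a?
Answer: 1/11 ≈ 0.090909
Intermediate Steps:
I = -5/8 (I = -45*1/72 = -5/8 ≈ -0.62500)
J(C, t) = 11 (J(C, t) = 8 - 1*(-3) = 8 + 3 = 11)
1/J(-2 - 5*5, I) = 1/11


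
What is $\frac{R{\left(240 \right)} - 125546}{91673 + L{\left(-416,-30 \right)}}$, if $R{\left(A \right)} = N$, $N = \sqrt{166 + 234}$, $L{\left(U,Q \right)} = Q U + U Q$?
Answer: $- \frac{125526}{116633} \approx -1.0762$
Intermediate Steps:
$L{\left(U,Q \right)} = 2 Q U$ ($L{\left(U,Q \right)} = Q U + Q U = 2 Q U$)
$N = 20$ ($N = \sqrt{400} = 20$)
$R{\left(A \right)} = 20$
$\frac{R{\left(240 \right)} - 125546}{91673 + L{\left(-416,-30 \right)}} = \frac{20 - 125546}{91673 + 2 \left(-30\right) \left(-416\right)} = - \frac{125526}{91673 + 24960} = - \frac{125526}{116633}$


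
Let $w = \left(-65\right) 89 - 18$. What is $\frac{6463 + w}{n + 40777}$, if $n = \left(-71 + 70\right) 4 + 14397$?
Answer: $\frac{22}{1839} \approx 0.011963$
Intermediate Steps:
$n = 14393$ ($n = \left(-1\right) 4 + 14397 = -4 + 14397 = 14393$)
$w = -5803$ ($w = -5785 - 18 = -5803$)
$\frac{6463 + w}{n + 40777} = \frac{6463 - 5803}{14393 + 40777} = \frac{660}{55170} = 660 \cdot \frac{1}{55170} = \frac{22}{1839}$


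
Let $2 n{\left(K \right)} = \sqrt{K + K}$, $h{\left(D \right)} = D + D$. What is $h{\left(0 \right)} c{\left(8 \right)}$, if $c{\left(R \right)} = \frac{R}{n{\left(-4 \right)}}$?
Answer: $0$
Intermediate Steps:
$h{\left(D \right)} = 2 D$
$n{\left(K \right)} = \frac{\sqrt{2} \sqrt{K}}{2}$ ($n{\left(K \right)} = \frac{\sqrt{K + K}}{2} = \frac{\sqrt{2 K}}{2} = \frac{\sqrt{2} \sqrt{K}}{2}$)
$c{\left(R \right)} = - \frac{i R \sqrt{2}}{2}$ ($c{\left(R \right)} = \frac{R}{\frac{1}{2} \sqrt{2} \sqrt{-4}} = \frac{R}{\frac{1}{2} \sqrt{2} \cdot 2 i} = \frac{R}{i \sqrt{2}} = R \left(- \frac{i \sqrt{2}}{2}\right) = - \frac{i R \sqrt{2}}{2}$)
$h{\left(0 \right)} c{\left(8 \right)} = 2 \cdot 0 \left(\left(- \frac{1}{2}\right) i 8 \sqrt{2}\right) = 0 \left(- 4 i \sqrt{2}\right) = 0$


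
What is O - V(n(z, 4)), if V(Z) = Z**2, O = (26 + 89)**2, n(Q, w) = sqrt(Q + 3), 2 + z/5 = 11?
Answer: 13177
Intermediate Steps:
z = 45 (z = -10 + 5*11 = -10 + 55 = 45)
n(Q, w) = sqrt(3 + Q)
O = 13225 (O = 115**2 = 13225)
O - V(n(z, 4)) = 13225 - (sqrt(3 + 45))**2 = 13225 - (sqrt(48))**2 = 13225 - (4*sqrt(3))**2 = 13225 - 1*48 = 13225 - 48 = 13177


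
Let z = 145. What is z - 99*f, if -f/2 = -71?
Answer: -13913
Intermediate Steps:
f = 142 (f = -2*(-71) = 142)
z - 99*f = 145 - 99*142 = 145 - 14058 = -13913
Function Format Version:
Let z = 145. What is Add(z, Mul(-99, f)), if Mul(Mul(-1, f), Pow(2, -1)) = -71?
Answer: -13913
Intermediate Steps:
f = 142 (f = Mul(-2, -71) = 142)
Add(z, Mul(-99, f)) = Add(145, Mul(-99, 142)) = Add(145, -14058) = -13913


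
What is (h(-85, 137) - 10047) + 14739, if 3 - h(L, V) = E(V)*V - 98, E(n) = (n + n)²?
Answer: -10280619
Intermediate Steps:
E(n) = 4*n² (E(n) = (2*n)² = 4*n²)
h(L, V) = 101 - 4*V³ (h(L, V) = 3 - ((4*V²)*V - 98) = 3 - (4*V³ - 98) = 3 - (-98 + 4*V³) = 3 + (98 - 4*V³) = 101 - 4*V³)
(h(-85, 137) - 10047) + 14739 = ((101 - 4*137³) - 10047) + 14739 = ((101 - 4*2571353) - 10047) + 14739 = ((101 - 10285412) - 10047) + 14739 = (-10285311 - 10047) + 14739 = -10295358 + 14739 = -10280619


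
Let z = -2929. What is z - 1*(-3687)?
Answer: 758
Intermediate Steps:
z - 1*(-3687) = -2929 - 1*(-3687) = -2929 + 3687 = 758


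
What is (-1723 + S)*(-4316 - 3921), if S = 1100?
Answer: 5131651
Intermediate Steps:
(-1723 + S)*(-4316 - 3921) = (-1723 + 1100)*(-4316 - 3921) = -623*(-8237) = 5131651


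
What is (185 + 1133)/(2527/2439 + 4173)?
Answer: 1607301/5090237 ≈ 0.31576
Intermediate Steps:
(185 + 1133)/(2527/2439 + 4173) = 1318/(2527*(1/2439) + 4173) = 1318/(2527/2439 + 4173) = 1318/(10180474/2439) = 1318*(2439/10180474) = 1607301/5090237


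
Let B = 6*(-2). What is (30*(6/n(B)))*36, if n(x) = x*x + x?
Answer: 540/11 ≈ 49.091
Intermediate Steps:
B = -12
n(x) = x + x**2 (n(x) = x**2 + x = x + x**2)
(30*(6/n(B)))*36 = (30*(6/((-12*(1 - 12)))))*36 = (30*(6/((-12*(-11)))))*36 = (30*(6/132))*36 = (30*(6*(1/132)))*36 = (30*(1/22))*36 = (15/11)*36 = 540/11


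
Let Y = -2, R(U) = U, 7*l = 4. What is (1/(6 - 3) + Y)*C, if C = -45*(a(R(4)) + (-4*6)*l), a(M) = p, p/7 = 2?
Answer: 150/7 ≈ 21.429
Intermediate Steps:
p = 14 (p = 7*2 = 14)
l = 4/7 (l = (⅐)*4 = 4/7 ≈ 0.57143)
a(M) = 14
C = -90/7 (C = -45*(14 - 4*6*(4/7)) = -45*(14 - 24*4/7) = -45*(14 - 96/7) = -45*2/7 = -90/7 ≈ -12.857)
(1/(6 - 3) + Y)*C = (1/(6 - 3) - 2)*(-90/7) = (1/3 - 2)*(-90/7) = (⅓ - 2)*(-90/7) = -5/3*(-90/7) = 150/7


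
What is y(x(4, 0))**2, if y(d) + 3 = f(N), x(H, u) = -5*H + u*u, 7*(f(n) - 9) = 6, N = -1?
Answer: 2304/49 ≈ 47.020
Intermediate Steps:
f(n) = 69/7 (f(n) = 9 + (1/7)*6 = 9 + 6/7 = 69/7)
x(H, u) = u**2 - 5*H (x(H, u) = -5*H + u**2 = u**2 - 5*H)
y(d) = 48/7 (y(d) = -3 + 69/7 = 48/7)
y(x(4, 0))**2 = (48/7)**2 = 2304/49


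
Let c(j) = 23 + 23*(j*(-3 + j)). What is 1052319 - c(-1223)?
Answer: -33433858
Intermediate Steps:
c(j) = 23 + 23*j*(-3 + j)
1052319 - c(-1223) = 1052319 - (23 - 69*(-1223) + 23*(-1223)²) = 1052319 - (23 + 84387 + 23*1495729) = 1052319 - (23 + 84387 + 34401767) = 1052319 - 1*34486177 = 1052319 - 34486177 = -33433858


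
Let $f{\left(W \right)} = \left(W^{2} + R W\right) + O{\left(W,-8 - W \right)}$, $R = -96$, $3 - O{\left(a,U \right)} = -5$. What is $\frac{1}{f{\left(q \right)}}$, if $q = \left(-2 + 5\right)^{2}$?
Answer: $- \frac{1}{775} \approx -0.0012903$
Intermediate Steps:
$O{\left(a,U \right)} = 8$ ($O{\left(a,U \right)} = 3 - -5 = 3 + 5 = 8$)
$q = 9$ ($q = 3^{2} = 9$)
$f{\left(W \right)} = 8 + W^{2} - 96 W$ ($f{\left(W \right)} = \left(W^{2} - 96 W\right) + 8 = 8 + W^{2} - 96 W$)
$\frac{1}{f{\left(q \right)}} = \frac{1}{8 + 9^{2} - 864} = \frac{1}{8 + 81 - 864} = \frac{1}{-775} = - \frac{1}{775}$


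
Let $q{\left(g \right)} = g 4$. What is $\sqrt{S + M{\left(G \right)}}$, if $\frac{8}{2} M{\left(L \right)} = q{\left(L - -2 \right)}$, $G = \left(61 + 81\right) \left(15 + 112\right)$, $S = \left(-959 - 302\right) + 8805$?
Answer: $2 \sqrt{6395} \approx 159.94$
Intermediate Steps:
$q{\left(g \right)} = 4 g$
$S = 7544$ ($S = -1261 + 8805 = 7544$)
$G = 18034$ ($G = 142 \cdot 127 = 18034$)
$M{\left(L \right)} = 2 + L$ ($M{\left(L \right)} = \frac{4 \left(L - -2\right)}{4} = \frac{4 \left(L + 2\right)}{4} = \frac{4 \left(2 + L\right)}{4} = \frac{8 + 4 L}{4} = 2 + L$)
$\sqrt{S + M{\left(G \right)}} = \sqrt{7544 + \left(2 + 18034\right)} = \sqrt{7544 + 18036} = \sqrt{25580} = 2 \sqrt{6395}$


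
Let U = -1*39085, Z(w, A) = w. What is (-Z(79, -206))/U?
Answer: 79/39085 ≈ 0.0020212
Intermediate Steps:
U = -39085
(-Z(79, -206))/U = -1*79/(-39085) = -79*(-1/39085) = 79/39085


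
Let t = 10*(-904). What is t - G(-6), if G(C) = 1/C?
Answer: -54239/6 ≈ -9039.8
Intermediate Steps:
t = -9040
t - G(-6) = -9040 - 1/(-6) = -9040 - 1*(-1/6) = -9040 + 1/6 = -54239/6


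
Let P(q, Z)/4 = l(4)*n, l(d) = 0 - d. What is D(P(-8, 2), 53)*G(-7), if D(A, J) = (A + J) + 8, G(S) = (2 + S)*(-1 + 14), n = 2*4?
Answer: 4355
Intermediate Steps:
l(d) = -d
n = 8
G(S) = 26 + 13*S (G(S) = (2 + S)*13 = 26 + 13*S)
P(q, Z) = -128 (P(q, Z) = 4*(-1*4*8) = 4*(-4*8) = 4*(-32) = -128)
D(A, J) = 8 + A + J
D(P(-8, 2), 53)*G(-7) = (8 - 128 + 53)*(26 + 13*(-7)) = -67*(26 - 91) = -67*(-65) = 4355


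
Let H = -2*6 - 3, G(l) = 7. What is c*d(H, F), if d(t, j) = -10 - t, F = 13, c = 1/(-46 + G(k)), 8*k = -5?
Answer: -5/39 ≈ -0.12821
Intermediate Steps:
k = -5/8 (k = (1/8)*(-5) = -5/8 ≈ -0.62500)
c = -1/39 (c = 1/(-46 + 7) = 1/(-39) = -1/39 ≈ -0.025641)
H = -15 (H = -12 - 3 = -15)
c*d(H, F) = -(-10 - 1*(-15))/39 = -(-10 + 15)/39 = -1/39*5 = -5/39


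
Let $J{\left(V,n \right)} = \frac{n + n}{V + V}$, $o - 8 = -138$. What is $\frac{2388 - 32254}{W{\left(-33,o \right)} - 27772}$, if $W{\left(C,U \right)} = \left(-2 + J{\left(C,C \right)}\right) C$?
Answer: $\frac{29866}{27739} \approx 1.0767$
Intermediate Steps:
$o = -130$ ($o = 8 - 138 = -130$)
$J{\left(V,n \right)} = \frac{n}{V}$ ($J{\left(V,n \right)} = \frac{2 n}{2 V} = 2 n \frac{1}{2 V} = \frac{n}{V}$)
$W{\left(C,U \right)} = - C$ ($W{\left(C,U \right)} = \left(-2 + \frac{C}{C}\right) C = \left(-2 + 1\right) C = - C$)
$\frac{2388 - 32254}{W{\left(-33,o \right)} - 27772} = \frac{2388 - 32254}{\left(-1\right) \left(-33\right) - 27772} = - \frac{29866}{33 - 27772} = - \frac{29866}{-27739} = \left(-29866\right) \left(- \frac{1}{27739}\right) = \frac{29866}{27739}$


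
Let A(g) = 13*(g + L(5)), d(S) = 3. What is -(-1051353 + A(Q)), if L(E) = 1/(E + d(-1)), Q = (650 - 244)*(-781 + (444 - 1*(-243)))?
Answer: 12379867/8 ≈ 1.5475e+6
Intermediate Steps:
Q = -38164 (Q = 406*(-781 + (444 + 243)) = 406*(-781 + 687) = 406*(-94) = -38164)
L(E) = 1/(3 + E) (L(E) = 1/(E + 3) = 1/(3 + E))
A(g) = 13/8 + 13*g (A(g) = 13*(g + 1/(3 + 5)) = 13*(g + 1/8) = 13*(1/8 + g) = 13/8 + 13*g)
-(-1051353 + A(Q)) = -(-1051353 + (13/8 + 13*(-38164))) = -(-1051353 + (13/8 - 496132)) = -(-1051353 - 3969043/8) = -1*(-12379867/8) = 12379867/8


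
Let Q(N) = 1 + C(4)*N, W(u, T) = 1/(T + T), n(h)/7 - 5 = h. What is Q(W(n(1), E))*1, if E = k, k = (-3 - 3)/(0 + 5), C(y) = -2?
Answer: 11/6 ≈ 1.8333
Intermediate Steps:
n(h) = 35 + 7*h
k = -6/5 ≈ -1.2000
E = -6/5 ≈ -1.2000
W(u, T) = 1/(2*T)
Q(N) = 1 - 2*N
Q(W(n(1), E))*1 = (1 - 1/(-6/5))*1 = (1 - (-5)/6)*1 = (1 - 2*(-5/12))*1 = (1 + ⅚)*1 = (11/6)*1 = 11/6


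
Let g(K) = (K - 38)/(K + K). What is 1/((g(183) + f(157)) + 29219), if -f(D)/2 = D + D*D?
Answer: -366/7463693 ≈ -4.9037e-5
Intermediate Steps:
g(K) = (-38 + K)/(2*K) (g(K) = (-38 + K)/((2*K)) = (-38 + K)*(1/(2*K)) = (-38 + K)/(2*K))
f(D) = -2*D - 2*D**2 (f(D) = -2*(D + D*D) = -2*(D + D**2) = -2*D - 2*D**2)
1/((g(183) + f(157)) + 29219) = 1/(((1/2)*(-38 + 183)/183 - 2*157*(1 + 157)) + 29219) = 1/(((1/2)*(1/183)*145 - 2*157*158) + 29219) = 1/((145/366 - 49612) + 29219) = 1/(-18157847/366 + 29219) = 1/(-7463693/366) = -366/7463693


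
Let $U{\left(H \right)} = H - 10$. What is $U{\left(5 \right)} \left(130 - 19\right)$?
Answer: $-555$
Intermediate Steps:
$U{\left(H \right)} = -10 + H$
$U{\left(5 \right)} \left(130 - 19\right) = \left(-10 + 5\right) \left(130 - 19\right) = \left(-5\right) 111 = -555$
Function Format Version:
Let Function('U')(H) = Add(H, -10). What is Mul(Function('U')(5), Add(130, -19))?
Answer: -555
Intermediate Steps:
Function('U')(H) = Add(-10, H)
Mul(Function('U')(5), Add(130, -19)) = Mul(Add(-10, 5), Add(130, -19)) = Mul(-5, 111) = -555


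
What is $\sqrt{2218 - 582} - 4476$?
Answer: $-4476 + 2 \sqrt{409} \approx -4435.6$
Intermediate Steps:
$\sqrt{2218 - 582} - 4476 = \sqrt{1636} - 4476 = 2 \sqrt{409} - 4476 = -4476 + 2 \sqrt{409}$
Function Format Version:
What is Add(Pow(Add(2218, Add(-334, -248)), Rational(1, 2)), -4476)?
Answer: Add(-4476, Mul(2, Pow(409, Rational(1, 2)))) ≈ -4435.6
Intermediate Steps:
Add(Pow(Add(2218, Add(-334, -248)), Rational(1, 2)), -4476) = Add(Pow(Add(2218, -582), Rational(1, 2)), -4476) = Add(Pow(1636, Rational(1, 2)), -4476) = Add(Mul(2, Pow(409, Rational(1, 2))), -4476) = Add(-4476, Mul(2, Pow(409, Rational(1, 2))))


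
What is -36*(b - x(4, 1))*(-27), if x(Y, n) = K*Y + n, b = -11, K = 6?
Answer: -34992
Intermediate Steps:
x(Y, n) = n + 6*Y (x(Y, n) = 6*Y + n = n + 6*Y)
-36*(b - x(4, 1))*(-27) = -36*(-11 - (1 + 6*4))*(-27) = -36*(-11 - (1 + 24))*(-27) = -36*(-11 - 1*25)*(-27) = -36*(-11 - 25)*(-27) = -36*(-36)*(-27) = 1296*(-27) = -34992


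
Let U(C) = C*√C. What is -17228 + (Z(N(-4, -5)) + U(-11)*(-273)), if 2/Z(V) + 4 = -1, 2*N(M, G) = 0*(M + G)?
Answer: -86142/5 + 3003*I*√11 ≈ -17228.0 + 9959.8*I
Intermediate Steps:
U(C) = C^(3/2)
N(M, G) = 0 (N(M, G) = (0*(M + G))/2 = (0*(G + M))/2 = (½)*0 = 0)
Z(V) = -⅖ (Z(V) = 2/(-4 - 1) = 2/(-5) = 2*(-⅕) = -⅖)
-17228 + (Z(N(-4, -5)) + U(-11)*(-273)) = -17228 + (-⅖ + (-11)^(3/2)*(-273)) = -17228 + (-⅖ - 11*I*√11*(-273)) = -17228 + (-⅖ + 3003*I*√11) = -86142/5 + 3003*I*√11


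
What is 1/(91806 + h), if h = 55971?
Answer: 1/147777 ≈ 6.7670e-6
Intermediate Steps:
1/(91806 + h) = 1/(91806 + 55971) = 1/147777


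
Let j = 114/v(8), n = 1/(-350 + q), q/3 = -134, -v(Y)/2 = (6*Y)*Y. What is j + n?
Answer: -901/6016 ≈ -0.14977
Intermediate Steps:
v(Y) = -12*Y² (v(Y) = -2*6*Y*Y = -12*Y²)
q = -402 (q = 3*(-134) = -402)
n = -1/752 (n = 1/(-350 - 402) = 1/(-752) = -1/752 ≈ -0.0013298)
j = -19/128 (j = 114/((-12*8²)) = 114/((-12*64)) = 114/(-768) = 114*(-1/768) = -19/128 ≈ -0.14844)
j + n = -19/128 - 1/752 = -901/6016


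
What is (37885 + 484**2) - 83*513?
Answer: 229562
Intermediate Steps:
(37885 + 484**2) - 83*513 = (37885 + 234256) - 42579 = 272141 - 42579 = 229562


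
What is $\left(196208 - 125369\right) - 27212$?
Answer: $43627$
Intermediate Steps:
$\left(196208 - 125369\right) - 27212 = \left(196208 - 125369\right) + \left(-87614 + 60402\right) = 70839 - 27212 = 43627$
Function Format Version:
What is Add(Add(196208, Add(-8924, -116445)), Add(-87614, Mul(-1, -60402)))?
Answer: 43627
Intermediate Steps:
Add(Add(196208, Add(-8924, -116445)), Add(-87614, Mul(-1, -60402))) = Add(Add(196208, -125369), Add(-87614, 60402)) = Add(70839, -27212) = 43627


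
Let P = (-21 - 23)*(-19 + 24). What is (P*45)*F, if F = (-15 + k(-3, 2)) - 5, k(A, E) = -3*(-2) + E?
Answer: 118800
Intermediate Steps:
k(A, E) = 6 + E
P = -220 (P = -44*5 = -220)
F = -12 (F = (-15 + (6 + 2)) - 5 = (-15 + 8) - 5 = -7 - 5 = -12)
(P*45)*F = -220*45*(-12) = -9900*(-12) = 118800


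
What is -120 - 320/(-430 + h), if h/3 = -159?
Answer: -108520/907 ≈ -119.65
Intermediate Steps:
h = -477 (h = 3*(-159) = -477)
-120 - 320/(-430 + h) = -120 - 320/(-430 - 477) = -120 - 320/(-907) = -120 - 320*(-1/907) = -120 + 320/907 = -108520/907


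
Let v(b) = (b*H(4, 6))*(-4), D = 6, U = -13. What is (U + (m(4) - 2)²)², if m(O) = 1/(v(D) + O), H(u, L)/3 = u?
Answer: 525287204289/6505390336 ≈ 80.746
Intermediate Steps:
H(u, L) = 3*u
v(b) = -48*b (v(b) = (b*(3*4))*(-4) = (b*12)*(-4) = (12*b)*(-4) = -48*b)
m(O) = 1/(-288 + O) (m(O) = 1/(-48*6 + O) = 1/(-288 + O))
(U + (m(4) - 2)²)² = (-13 + (1/(-288 + 4) - 2)²)² = (-13 + (1/(-284) - 2)²)² = (-13 + (-1/284 - 2)²)² = (-13 + (-569/284)²)² = (-13 + 323761/80656)² = (-724767/80656)² = 525287204289/6505390336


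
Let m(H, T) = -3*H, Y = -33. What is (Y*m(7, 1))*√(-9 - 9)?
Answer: 2079*I*√2 ≈ 2940.1*I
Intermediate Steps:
(Y*m(7, 1))*√(-9 - 9) = (-(-99)*7)*√(-9 - 9) = (-33*(-21))*√(-18) = 693*(3*I*√2) = 2079*I*√2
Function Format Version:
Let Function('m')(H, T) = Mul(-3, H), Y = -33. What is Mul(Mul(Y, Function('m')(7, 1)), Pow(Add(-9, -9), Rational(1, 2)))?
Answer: Mul(2079, I, Pow(2, Rational(1, 2))) ≈ Mul(2940.1, I)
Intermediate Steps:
Mul(Mul(Y, Function('m')(7, 1)), Pow(Add(-9, -9), Rational(1, 2))) = Mul(Mul(-33, Mul(-3, 7)), Pow(Add(-9, -9), Rational(1, 2))) = Mul(Mul(-33, -21), Pow(-18, Rational(1, 2))) = Mul(693, Mul(3, I, Pow(2, Rational(1, 2)))) = Mul(2079, I, Pow(2, Rational(1, 2)))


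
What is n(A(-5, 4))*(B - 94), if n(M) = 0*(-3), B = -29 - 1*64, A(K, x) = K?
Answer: 0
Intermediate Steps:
B = -93 (B = -29 - 64 = -93)
n(M) = 0
n(A(-5, 4))*(B - 94) = 0*(-93 - 94) = 0*(-187) = 0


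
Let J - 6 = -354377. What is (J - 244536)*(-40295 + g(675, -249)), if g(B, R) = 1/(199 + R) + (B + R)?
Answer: 1193891758057/50 ≈ 2.3878e+10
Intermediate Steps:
J = -354371 (J = 6 - 354377 = -354371)
g(B, R) = B + R + 1/(199 + R)
(J - 244536)*(-40295 + g(675, -249)) = (-354371 - 244536)*(-40295 + (1 + (-249)² + 199*675 + 199*(-249) + 675*(-249))/(199 - 249)) = -598907*(-40295 + (1 + 62001 + 134325 - 49551 - 168075)/(-50)) = -598907*(-40295 - 1/50*(-21299)) = -598907*(-40295 + 21299/50) = -598907*(-1993451/50) = 1193891758057/50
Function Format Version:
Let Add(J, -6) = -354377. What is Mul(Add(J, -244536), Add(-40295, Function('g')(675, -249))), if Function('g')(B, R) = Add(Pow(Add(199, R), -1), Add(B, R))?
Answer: Rational(1193891758057, 50) ≈ 2.3878e+10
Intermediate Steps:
J = -354371 (J = Add(6, -354377) = -354371)
Function('g')(B, R) = Add(B, R, Pow(Add(199, R), -1))
Mul(Add(J, -244536), Add(-40295, Function('g')(675, -249))) = Mul(Add(-354371, -244536), Add(-40295, Mul(Pow(Add(199, -249), -1), Add(1, Pow(-249, 2), Mul(199, 675), Mul(199, -249), Mul(675, -249))))) = Mul(-598907, Add(-40295, Mul(Pow(-50, -1), Add(1, 62001, 134325, -49551, -168075)))) = Mul(-598907, Add(-40295, Mul(Rational(-1, 50), -21299))) = Mul(-598907, Add(-40295, Rational(21299, 50))) = Mul(-598907, Rational(-1993451, 50)) = Rational(1193891758057, 50)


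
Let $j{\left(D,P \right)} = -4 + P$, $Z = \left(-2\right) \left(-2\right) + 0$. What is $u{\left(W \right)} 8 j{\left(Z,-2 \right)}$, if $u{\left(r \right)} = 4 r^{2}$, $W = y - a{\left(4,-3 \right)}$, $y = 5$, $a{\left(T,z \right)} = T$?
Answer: $-192$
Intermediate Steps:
$Z = 4$ ($Z = 4 + 0 = 4$)
$W = 1$ ($W = 5 - 4 = 1$)
$u{\left(W \right)} 8 j{\left(Z,-2 \right)} = 4 \cdot 1^{2} \cdot 8 \left(-4 - 2\right) = 4 \cdot 1 \cdot 8 \left(-6\right) = 4 \cdot 8 \left(-6\right) = 32 \left(-6\right) = -192$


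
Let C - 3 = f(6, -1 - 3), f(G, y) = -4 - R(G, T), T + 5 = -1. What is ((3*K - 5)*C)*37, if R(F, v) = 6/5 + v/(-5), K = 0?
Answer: 629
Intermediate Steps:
T = -6 (T = -5 - 1 = -6)
R(F, v) = 6/5 - v/5 (R(F, v) = 6*(⅕) + v*(-⅕) = 6/5 - v/5)
f(G, y) = -32/5 (f(G, y) = -4 - (6/5 - ⅕*(-6)) = -4 - (6/5 + 6/5) = -4 - 1*12/5 = -4 - 12/5 = -32/5)
C = -17/5 (C = 3 - 32/5 = -17/5 ≈ -3.4000)
((3*K - 5)*C)*37 = ((3*0 - 5)*(-17/5))*37 = ((0 - 5)*(-17/5))*37 = -5*(-17/5)*37 = 17*37 = 629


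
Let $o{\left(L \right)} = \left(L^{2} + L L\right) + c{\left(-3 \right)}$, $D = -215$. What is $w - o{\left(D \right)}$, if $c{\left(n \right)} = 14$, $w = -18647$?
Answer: $-111111$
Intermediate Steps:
$o{\left(L \right)} = 14 + 2 L^{2}$ ($o{\left(L \right)} = \left(L^{2} + L L\right) + 14 = \left(L^{2} + L^{2}\right) + 14 = 2 L^{2} + 14 = 14 + 2 L^{2}$)
$w - o{\left(D \right)} = -18647 - \left(14 + 2 \left(-215\right)^{2}\right) = -18647 - \left(14 + 2 \cdot 46225\right) = -18647 - \left(14 + 92450\right) = -18647 - 92464 = -111111$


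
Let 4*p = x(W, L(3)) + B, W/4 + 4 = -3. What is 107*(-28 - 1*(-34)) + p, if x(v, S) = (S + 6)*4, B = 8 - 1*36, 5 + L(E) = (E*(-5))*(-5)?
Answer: 711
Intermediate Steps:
W = -28 (W = -16 + 4*(-3) = -16 - 12 = -28)
L(E) = -5 + 25*E (L(E) = -5 + (E*(-5))*(-5) = -5 - 5*E*(-5) = -5 + 25*E)
B = -28 (B = 8 - 36 = -28)
x(v, S) = 24 + 4*S (x(v, S) = (6 + S)*4 = 24 + 4*S)
p = 69 (p = ((24 + 4*(-5 + 25*3)) - 28)/4 = ((24 + 4*(-5 + 75)) - 28)/4 = ((24 + 4*70) - 28)/4 = ((24 + 280) - 28)/4 = (304 - 28)/4 = (¼)*276 = 69)
107*(-28 - 1*(-34)) + p = 107*(-28 - 1*(-34)) + 69 = 107*(-28 + 34) + 69 = 107*6 + 69 = 642 + 69 = 711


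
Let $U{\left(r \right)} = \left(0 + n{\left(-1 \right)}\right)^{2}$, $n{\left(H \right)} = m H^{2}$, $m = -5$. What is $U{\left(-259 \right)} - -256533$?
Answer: $256558$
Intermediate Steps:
$n{\left(H \right)} = - 5 H^{2}$
$U{\left(r \right)} = 25$ ($U{\left(r \right)} = \left(0 - 5 \left(-1\right)^{2}\right)^{2} = \left(0 - 5\right)^{2} = \left(-5\right)^{2} = 25$)
$U{\left(-259 \right)} - -256533 = 25 - -256533 = 25 + 256533 = 256558$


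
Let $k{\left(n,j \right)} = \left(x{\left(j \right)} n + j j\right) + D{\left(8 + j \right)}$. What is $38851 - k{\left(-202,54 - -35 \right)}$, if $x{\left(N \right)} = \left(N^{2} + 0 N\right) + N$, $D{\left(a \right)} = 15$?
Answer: $1648935$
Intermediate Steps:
$x{\left(N \right)} = N + N^{2}$ ($x{\left(N \right)} = \left(N^{2} + 0\right) + N = N^{2} + N = N + N^{2}$)
$k{\left(n,j \right)} = 15 + j^{2} + j n \left(1 + j\right)$ ($k{\left(n,j \right)} = \left(j \left(1 + j\right) n + j j\right) + 15 = \left(j n \left(1 + j\right) + j^{2}\right) + 15 = \left(j^{2} + j n \left(1 + j\right)\right) + 15 = 15 + j^{2} + j n \left(1 + j\right)$)
$38851 - k{\left(-202,54 - -35 \right)} = 38851 - \left(15 + \left(54 - -35\right)^{2} + \left(54 - -35\right) \left(-202\right) \left(1 + \left(54 - -35\right)\right)\right) = 38851 - \left(15 + \left(54 + 35\right)^{2} + \left(54 + 35\right) \left(-202\right) \left(1 + \left(54 + 35\right)\right)\right) = 38851 - \left(15 + 89^{2} + 89 \left(-202\right) \left(1 + 89\right)\right) = 38851 - \left(15 + 7921 + 89 \left(-202\right) 90\right) = 38851 - \left(15 + 7921 - 1618020\right) = 38851 - -1610084 = 38851 + 1610084 = 1648935$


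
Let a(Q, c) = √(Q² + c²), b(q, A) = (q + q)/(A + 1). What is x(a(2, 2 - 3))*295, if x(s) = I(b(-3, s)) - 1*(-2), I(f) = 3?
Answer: 1475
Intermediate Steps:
b(q, A) = 2*q/(1 + A) (b(q, A) = (2*q)/(1 + A) = 2*q/(1 + A))
x(s) = 5 (x(s) = 3 - 1*(-2) = 3 + 2 = 5)
x(a(2, 2 - 3))*295 = 5*295 = 1475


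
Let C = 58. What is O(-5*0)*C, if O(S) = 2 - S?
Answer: 116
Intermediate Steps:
O(-5*0)*C = (2 - (-5)*0)*58 = (2 - 1*0)*58 = (2 + 0)*58 = 2*58 = 116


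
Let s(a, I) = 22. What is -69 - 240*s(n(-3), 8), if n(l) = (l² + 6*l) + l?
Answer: -5349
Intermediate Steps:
n(l) = l² + 7*l
-69 - 240*s(n(-3), 8) = -69 - 240*22 = -69 - 5280 = -5349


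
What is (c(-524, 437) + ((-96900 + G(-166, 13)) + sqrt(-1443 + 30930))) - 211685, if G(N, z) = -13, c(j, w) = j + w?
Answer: -308685 + sqrt(29487) ≈ -3.0851e+5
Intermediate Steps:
(c(-524, 437) + ((-96900 + G(-166, 13)) + sqrt(-1443 + 30930))) - 211685 = ((-524 + 437) + ((-96900 - 13) + sqrt(-1443 + 30930))) - 211685 = (-87 + (-96913 + sqrt(29487))) - 211685 = (-97000 + sqrt(29487)) - 211685 = -308685 + sqrt(29487)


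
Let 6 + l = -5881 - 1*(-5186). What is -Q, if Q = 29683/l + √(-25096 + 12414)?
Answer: 29683/701 - I*√12682 ≈ 42.344 - 112.61*I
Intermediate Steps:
l = -701 (l = -6 + (-5881 - 1*(-5186)) = -6 + (-5881 + 5186) = -6 - 695 = -701)
Q = -29683/701 + I*√12682 (Q = 29683/(-701) + √(-25096 + 12414) = 29683*(-1/701) + √(-12682) = -29683/701 + I*√12682 ≈ -42.344 + 112.61*I)
-Q = -(-29683/701 + I*√12682) = 29683/701 - I*√12682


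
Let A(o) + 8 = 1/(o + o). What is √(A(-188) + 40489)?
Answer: √1430760370/188 ≈ 201.20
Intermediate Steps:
A(o) = -8 + 1/(2*o) (A(o) = -8 + 1/(o + o) = -8 + 1/(2*o))
√(A(-188) + 40489) = √((-8 + (½)/(-188)) + 40489) = √((-8 + (½)*(-1/188)) + 40489) = √((-8 - 1/376) + 40489) = √(-3009/376 + 40489) = √(15220855/376) = √1430760370/188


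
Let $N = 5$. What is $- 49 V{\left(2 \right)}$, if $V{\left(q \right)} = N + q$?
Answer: $-343$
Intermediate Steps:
$V{\left(q \right)} = 5 + q$
$- 49 V{\left(2 \right)} = - 49 \left(5 + 2\right) = \left(-49\right) 7 = -343$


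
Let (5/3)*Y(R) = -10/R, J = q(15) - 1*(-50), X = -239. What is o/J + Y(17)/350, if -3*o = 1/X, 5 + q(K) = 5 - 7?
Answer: -89518/91722225 ≈ -0.00097597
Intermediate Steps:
q(K) = -7 (q(K) = -5 + (5 - 7) = -5 - 2 = -7)
J = 43 (J = -7 - 1*(-50) = -7 + 50 = 43)
Y(R) = -6/R (Y(R) = 3*(-10/R)/5 = -6/R)
o = 1/717 (o = -⅓/(-239) = -⅓*(-1/239) = 1/717 ≈ 0.0013947)
o/J + Y(17)/350 = (1/717)/43 - 6/17/350 = (1/717)*(1/43) - 6*1/17*(1/350) = 1/30831 - 6/17*1/350 = 1/30831 - 3/2975 = -89518/91722225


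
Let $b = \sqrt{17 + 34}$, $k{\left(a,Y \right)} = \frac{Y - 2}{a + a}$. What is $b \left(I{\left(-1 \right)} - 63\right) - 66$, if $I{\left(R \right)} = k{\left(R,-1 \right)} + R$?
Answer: $-66 - \frac{125 \sqrt{51}}{2} \approx -512.34$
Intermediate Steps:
$k{\left(a,Y \right)} = \frac{-2 + Y}{2 a}$
$I{\left(R \right)} = R - \frac{3}{2 R}$ ($I{\left(R \right)} = \frac{-2 - 1}{2 R} + R = \frac{1}{2} \frac{1}{R} \left(-3\right) + R = - \frac{3}{2 R} + R = R - \frac{3}{2 R}$)
$b = \sqrt{51} \approx 7.1414$
$b \left(I{\left(-1 \right)} - 63\right) - 66 = \sqrt{51} \left(\left(-1 - \frac{3}{2 \left(-1\right)}\right) - 63\right) - 66 = \sqrt{51} \left(\left(-1 - - \frac{3}{2}\right) - 63\right) - 66 = \sqrt{51} \left(\left(-1 + \frac{3}{2}\right) - 63\right) - 66 = \sqrt{51} \left(\frac{1}{2} - 63\right) - 66 = \sqrt{51} \left(- \frac{125}{2}\right) - 66 = - \frac{125 \sqrt{51}}{2} - 66 = -66 - \frac{125 \sqrt{51}}{2}$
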